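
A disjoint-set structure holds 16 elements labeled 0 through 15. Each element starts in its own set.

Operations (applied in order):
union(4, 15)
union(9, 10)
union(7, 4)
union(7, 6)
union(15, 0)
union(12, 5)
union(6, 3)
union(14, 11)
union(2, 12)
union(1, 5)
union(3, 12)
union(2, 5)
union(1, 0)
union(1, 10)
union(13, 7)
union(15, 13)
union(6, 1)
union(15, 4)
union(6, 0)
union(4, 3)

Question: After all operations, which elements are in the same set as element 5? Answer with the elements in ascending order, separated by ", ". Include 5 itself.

Step 1: union(4, 15) -> merged; set of 4 now {4, 15}
Step 2: union(9, 10) -> merged; set of 9 now {9, 10}
Step 3: union(7, 4) -> merged; set of 7 now {4, 7, 15}
Step 4: union(7, 6) -> merged; set of 7 now {4, 6, 7, 15}
Step 5: union(15, 0) -> merged; set of 15 now {0, 4, 6, 7, 15}
Step 6: union(12, 5) -> merged; set of 12 now {5, 12}
Step 7: union(6, 3) -> merged; set of 6 now {0, 3, 4, 6, 7, 15}
Step 8: union(14, 11) -> merged; set of 14 now {11, 14}
Step 9: union(2, 12) -> merged; set of 2 now {2, 5, 12}
Step 10: union(1, 5) -> merged; set of 1 now {1, 2, 5, 12}
Step 11: union(3, 12) -> merged; set of 3 now {0, 1, 2, 3, 4, 5, 6, 7, 12, 15}
Step 12: union(2, 5) -> already same set; set of 2 now {0, 1, 2, 3, 4, 5, 6, 7, 12, 15}
Step 13: union(1, 0) -> already same set; set of 1 now {0, 1, 2, 3, 4, 5, 6, 7, 12, 15}
Step 14: union(1, 10) -> merged; set of 1 now {0, 1, 2, 3, 4, 5, 6, 7, 9, 10, 12, 15}
Step 15: union(13, 7) -> merged; set of 13 now {0, 1, 2, 3, 4, 5, 6, 7, 9, 10, 12, 13, 15}
Step 16: union(15, 13) -> already same set; set of 15 now {0, 1, 2, 3, 4, 5, 6, 7, 9, 10, 12, 13, 15}
Step 17: union(6, 1) -> already same set; set of 6 now {0, 1, 2, 3, 4, 5, 6, 7, 9, 10, 12, 13, 15}
Step 18: union(15, 4) -> already same set; set of 15 now {0, 1, 2, 3, 4, 5, 6, 7, 9, 10, 12, 13, 15}
Step 19: union(6, 0) -> already same set; set of 6 now {0, 1, 2, 3, 4, 5, 6, 7, 9, 10, 12, 13, 15}
Step 20: union(4, 3) -> already same set; set of 4 now {0, 1, 2, 3, 4, 5, 6, 7, 9, 10, 12, 13, 15}
Component of 5: {0, 1, 2, 3, 4, 5, 6, 7, 9, 10, 12, 13, 15}

Answer: 0, 1, 2, 3, 4, 5, 6, 7, 9, 10, 12, 13, 15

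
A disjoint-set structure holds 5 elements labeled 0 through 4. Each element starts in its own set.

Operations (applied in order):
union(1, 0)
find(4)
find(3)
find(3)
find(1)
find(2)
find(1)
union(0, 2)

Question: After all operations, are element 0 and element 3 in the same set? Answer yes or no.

Answer: no

Derivation:
Step 1: union(1, 0) -> merged; set of 1 now {0, 1}
Step 2: find(4) -> no change; set of 4 is {4}
Step 3: find(3) -> no change; set of 3 is {3}
Step 4: find(3) -> no change; set of 3 is {3}
Step 5: find(1) -> no change; set of 1 is {0, 1}
Step 6: find(2) -> no change; set of 2 is {2}
Step 7: find(1) -> no change; set of 1 is {0, 1}
Step 8: union(0, 2) -> merged; set of 0 now {0, 1, 2}
Set of 0: {0, 1, 2}; 3 is not a member.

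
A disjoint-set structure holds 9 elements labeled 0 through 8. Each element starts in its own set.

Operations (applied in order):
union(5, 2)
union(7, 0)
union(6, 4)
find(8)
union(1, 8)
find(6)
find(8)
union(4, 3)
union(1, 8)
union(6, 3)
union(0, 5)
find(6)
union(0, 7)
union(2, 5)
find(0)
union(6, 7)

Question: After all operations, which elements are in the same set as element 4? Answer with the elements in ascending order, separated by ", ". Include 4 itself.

Answer: 0, 2, 3, 4, 5, 6, 7

Derivation:
Step 1: union(5, 2) -> merged; set of 5 now {2, 5}
Step 2: union(7, 0) -> merged; set of 7 now {0, 7}
Step 3: union(6, 4) -> merged; set of 6 now {4, 6}
Step 4: find(8) -> no change; set of 8 is {8}
Step 5: union(1, 8) -> merged; set of 1 now {1, 8}
Step 6: find(6) -> no change; set of 6 is {4, 6}
Step 7: find(8) -> no change; set of 8 is {1, 8}
Step 8: union(4, 3) -> merged; set of 4 now {3, 4, 6}
Step 9: union(1, 8) -> already same set; set of 1 now {1, 8}
Step 10: union(6, 3) -> already same set; set of 6 now {3, 4, 6}
Step 11: union(0, 5) -> merged; set of 0 now {0, 2, 5, 7}
Step 12: find(6) -> no change; set of 6 is {3, 4, 6}
Step 13: union(0, 7) -> already same set; set of 0 now {0, 2, 5, 7}
Step 14: union(2, 5) -> already same set; set of 2 now {0, 2, 5, 7}
Step 15: find(0) -> no change; set of 0 is {0, 2, 5, 7}
Step 16: union(6, 7) -> merged; set of 6 now {0, 2, 3, 4, 5, 6, 7}
Component of 4: {0, 2, 3, 4, 5, 6, 7}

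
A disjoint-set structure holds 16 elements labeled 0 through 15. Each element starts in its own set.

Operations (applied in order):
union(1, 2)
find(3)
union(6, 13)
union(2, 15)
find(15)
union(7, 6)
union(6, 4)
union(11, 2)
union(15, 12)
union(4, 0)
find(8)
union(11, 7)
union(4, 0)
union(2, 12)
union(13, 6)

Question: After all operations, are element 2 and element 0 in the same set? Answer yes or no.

Answer: yes

Derivation:
Step 1: union(1, 2) -> merged; set of 1 now {1, 2}
Step 2: find(3) -> no change; set of 3 is {3}
Step 3: union(6, 13) -> merged; set of 6 now {6, 13}
Step 4: union(2, 15) -> merged; set of 2 now {1, 2, 15}
Step 5: find(15) -> no change; set of 15 is {1, 2, 15}
Step 6: union(7, 6) -> merged; set of 7 now {6, 7, 13}
Step 7: union(6, 4) -> merged; set of 6 now {4, 6, 7, 13}
Step 8: union(11, 2) -> merged; set of 11 now {1, 2, 11, 15}
Step 9: union(15, 12) -> merged; set of 15 now {1, 2, 11, 12, 15}
Step 10: union(4, 0) -> merged; set of 4 now {0, 4, 6, 7, 13}
Step 11: find(8) -> no change; set of 8 is {8}
Step 12: union(11, 7) -> merged; set of 11 now {0, 1, 2, 4, 6, 7, 11, 12, 13, 15}
Step 13: union(4, 0) -> already same set; set of 4 now {0, 1, 2, 4, 6, 7, 11, 12, 13, 15}
Step 14: union(2, 12) -> already same set; set of 2 now {0, 1, 2, 4, 6, 7, 11, 12, 13, 15}
Step 15: union(13, 6) -> already same set; set of 13 now {0, 1, 2, 4, 6, 7, 11, 12, 13, 15}
Set of 2: {0, 1, 2, 4, 6, 7, 11, 12, 13, 15}; 0 is a member.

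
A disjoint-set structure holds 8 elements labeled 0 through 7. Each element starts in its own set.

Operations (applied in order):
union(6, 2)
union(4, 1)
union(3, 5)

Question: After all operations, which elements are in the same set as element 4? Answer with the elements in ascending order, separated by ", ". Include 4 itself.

Step 1: union(6, 2) -> merged; set of 6 now {2, 6}
Step 2: union(4, 1) -> merged; set of 4 now {1, 4}
Step 3: union(3, 5) -> merged; set of 3 now {3, 5}
Component of 4: {1, 4}

Answer: 1, 4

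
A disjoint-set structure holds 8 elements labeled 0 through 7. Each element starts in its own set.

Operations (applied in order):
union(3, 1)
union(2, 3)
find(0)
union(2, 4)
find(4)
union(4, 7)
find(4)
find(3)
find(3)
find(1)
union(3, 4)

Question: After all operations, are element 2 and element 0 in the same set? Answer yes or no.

Step 1: union(3, 1) -> merged; set of 3 now {1, 3}
Step 2: union(2, 3) -> merged; set of 2 now {1, 2, 3}
Step 3: find(0) -> no change; set of 0 is {0}
Step 4: union(2, 4) -> merged; set of 2 now {1, 2, 3, 4}
Step 5: find(4) -> no change; set of 4 is {1, 2, 3, 4}
Step 6: union(4, 7) -> merged; set of 4 now {1, 2, 3, 4, 7}
Step 7: find(4) -> no change; set of 4 is {1, 2, 3, 4, 7}
Step 8: find(3) -> no change; set of 3 is {1, 2, 3, 4, 7}
Step 9: find(3) -> no change; set of 3 is {1, 2, 3, 4, 7}
Step 10: find(1) -> no change; set of 1 is {1, 2, 3, 4, 7}
Step 11: union(3, 4) -> already same set; set of 3 now {1, 2, 3, 4, 7}
Set of 2: {1, 2, 3, 4, 7}; 0 is not a member.

Answer: no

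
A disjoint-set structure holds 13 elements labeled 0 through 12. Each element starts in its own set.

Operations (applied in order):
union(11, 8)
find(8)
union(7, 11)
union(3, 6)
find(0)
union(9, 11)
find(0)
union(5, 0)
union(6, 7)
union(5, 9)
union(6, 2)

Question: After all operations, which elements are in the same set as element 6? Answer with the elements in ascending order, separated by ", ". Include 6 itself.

Answer: 0, 2, 3, 5, 6, 7, 8, 9, 11

Derivation:
Step 1: union(11, 8) -> merged; set of 11 now {8, 11}
Step 2: find(8) -> no change; set of 8 is {8, 11}
Step 3: union(7, 11) -> merged; set of 7 now {7, 8, 11}
Step 4: union(3, 6) -> merged; set of 3 now {3, 6}
Step 5: find(0) -> no change; set of 0 is {0}
Step 6: union(9, 11) -> merged; set of 9 now {7, 8, 9, 11}
Step 7: find(0) -> no change; set of 0 is {0}
Step 8: union(5, 0) -> merged; set of 5 now {0, 5}
Step 9: union(6, 7) -> merged; set of 6 now {3, 6, 7, 8, 9, 11}
Step 10: union(5, 9) -> merged; set of 5 now {0, 3, 5, 6, 7, 8, 9, 11}
Step 11: union(6, 2) -> merged; set of 6 now {0, 2, 3, 5, 6, 7, 8, 9, 11}
Component of 6: {0, 2, 3, 5, 6, 7, 8, 9, 11}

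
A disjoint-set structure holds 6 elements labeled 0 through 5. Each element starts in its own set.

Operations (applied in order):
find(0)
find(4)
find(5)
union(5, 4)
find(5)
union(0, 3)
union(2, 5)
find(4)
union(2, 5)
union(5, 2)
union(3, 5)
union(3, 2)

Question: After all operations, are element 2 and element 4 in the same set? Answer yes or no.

Answer: yes

Derivation:
Step 1: find(0) -> no change; set of 0 is {0}
Step 2: find(4) -> no change; set of 4 is {4}
Step 3: find(5) -> no change; set of 5 is {5}
Step 4: union(5, 4) -> merged; set of 5 now {4, 5}
Step 5: find(5) -> no change; set of 5 is {4, 5}
Step 6: union(0, 3) -> merged; set of 0 now {0, 3}
Step 7: union(2, 5) -> merged; set of 2 now {2, 4, 5}
Step 8: find(4) -> no change; set of 4 is {2, 4, 5}
Step 9: union(2, 5) -> already same set; set of 2 now {2, 4, 5}
Step 10: union(5, 2) -> already same set; set of 5 now {2, 4, 5}
Step 11: union(3, 5) -> merged; set of 3 now {0, 2, 3, 4, 5}
Step 12: union(3, 2) -> already same set; set of 3 now {0, 2, 3, 4, 5}
Set of 2: {0, 2, 3, 4, 5}; 4 is a member.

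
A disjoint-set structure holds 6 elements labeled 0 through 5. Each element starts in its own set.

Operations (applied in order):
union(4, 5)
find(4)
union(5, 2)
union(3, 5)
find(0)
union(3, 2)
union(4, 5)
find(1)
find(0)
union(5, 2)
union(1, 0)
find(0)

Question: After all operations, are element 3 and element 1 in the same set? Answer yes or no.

Step 1: union(4, 5) -> merged; set of 4 now {4, 5}
Step 2: find(4) -> no change; set of 4 is {4, 5}
Step 3: union(5, 2) -> merged; set of 5 now {2, 4, 5}
Step 4: union(3, 5) -> merged; set of 3 now {2, 3, 4, 5}
Step 5: find(0) -> no change; set of 0 is {0}
Step 6: union(3, 2) -> already same set; set of 3 now {2, 3, 4, 5}
Step 7: union(4, 5) -> already same set; set of 4 now {2, 3, 4, 5}
Step 8: find(1) -> no change; set of 1 is {1}
Step 9: find(0) -> no change; set of 0 is {0}
Step 10: union(5, 2) -> already same set; set of 5 now {2, 3, 4, 5}
Step 11: union(1, 0) -> merged; set of 1 now {0, 1}
Step 12: find(0) -> no change; set of 0 is {0, 1}
Set of 3: {2, 3, 4, 5}; 1 is not a member.

Answer: no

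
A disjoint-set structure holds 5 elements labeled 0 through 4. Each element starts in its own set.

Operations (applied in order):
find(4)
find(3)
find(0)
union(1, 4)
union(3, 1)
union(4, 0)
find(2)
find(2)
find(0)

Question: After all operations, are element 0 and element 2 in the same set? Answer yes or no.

Answer: no

Derivation:
Step 1: find(4) -> no change; set of 4 is {4}
Step 2: find(3) -> no change; set of 3 is {3}
Step 3: find(0) -> no change; set of 0 is {0}
Step 4: union(1, 4) -> merged; set of 1 now {1, 4}
Step 5: union(3, 1) -> merged; set of 3 now {1, 3, 4}
Step 6: union(4, 0) -> merged; set of 4 now {0, 1, 3, 4}
Step 7: find(2) -> no change; set of 2 is {2}
Step 8: find(2) -> no change; set of 2 is {2}
Step 9: find(0) -> no change; set of 0 is {0, 1, 3, 4}
Set of 0: {0, 1, 3, 4}; 2 is not a member.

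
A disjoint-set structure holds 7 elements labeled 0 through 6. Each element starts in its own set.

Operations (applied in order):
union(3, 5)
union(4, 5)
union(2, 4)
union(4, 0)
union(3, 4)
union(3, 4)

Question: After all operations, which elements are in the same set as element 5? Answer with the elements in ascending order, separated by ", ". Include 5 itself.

Answer: 0, 2, 3, 4, 5

Derivation:
Step 1: union(3, 5) -> merged; set of 3 now {3, 5}
Step 2: union(4, 5) -> merged; set of 4 now {3, 4, 5}
Step 3: union(2, 4) -> merged; set of 2 now {2, 3, 4, 5}
Step 4: union(4, 0) -> merged; set of 4 now {0, 2, 3, 4, 5}
Step 5: union(3, 4) -> already same set; set of 3 now {0, 2, 3, 4, 5}
Step 6: union(3, 4) -> already same set; set of 3 now {0, 2, 3, 4, 5}
Component of 5: {0, 2, 3, 4, 5}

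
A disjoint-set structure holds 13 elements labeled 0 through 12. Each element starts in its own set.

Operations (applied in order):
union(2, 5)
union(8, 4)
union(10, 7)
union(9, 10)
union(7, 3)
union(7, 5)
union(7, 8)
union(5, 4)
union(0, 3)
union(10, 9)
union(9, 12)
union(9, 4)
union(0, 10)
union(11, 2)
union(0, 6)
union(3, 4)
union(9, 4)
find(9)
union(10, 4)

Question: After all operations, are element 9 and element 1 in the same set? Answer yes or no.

Answer: no

Derivation:
Step 1: union(2, 5) -> merged; set of 2 now {2, 5}
Step 2: union(8, 4) -> merged; set of 8 now {4, 8}
Step 3: union(10, 7) -> merged; set of 10 now {7, 10}
Step 4: union(9, 10) -> merged; set of 9 now {7, 9, 10}
Step 5: union(7, 3) -> merged; set of 7 now {3, 7, 9, 10}
Step 6: union(7, 5) -> merged; set of 7 now {2, 3, 5, 7, 9, 10}
Step 7: union(7, 8) -> merged; set of 7 now {2, 3, 4, 5, 7, 8, 9, 10}
Step 8: union(5, 4) -> already same set; set of 5 now {2, 3, 4, 5, 7, 8, 9, 10}
Step 9: union(0, 3) -> merged; set of 0 now {0, 2, 3, 4, 5, 7, 8, 9, 10}
Step 10: union(10, 9) -> already same set; set of 10 now {0, 2, 3, 4, 5, 7, 8, 9, 10}
Step 11: union(9, 12) -> merged; set of 9 now {0, 2, 3, 4, 5, 7, 8, 9, 10, 12}
Step 12: union(9, 4) -> already same set; set of 9 now {0, 2, 3, 4, 5, 7, 8, 9, 10, 12}
Step 13: union(0, 10) -> already same set; set of 0 now {0, 2, 3, 4, 5, 7, 8, 9, 10, 12}
Step 14: union(11, 2) -> merged; set of 11 now {0, 2, 3, 4, 5, 7, 8, 9, 10, 11, 12}
Step 15: union(0, 6) -> merged; set of 0 now {0, 2, 3, 4, 5, 6, 7, 8, 9, 10, 11, 12}
Step 16: union(3, 4) -> already same set; set of 3 now {0, 2, 3, 4, 5, 6, 7, 8, 9, 10, 11, 12}
Step 17: union(9, 4) -> already same set; set of 9 now {0, 2, 3, 4, 5, 6, 7, 8, 9, 10, 11, 12}
Step 18: find(9) -> no change; set of 9 is {0, 2, 3, 4, 5, 6, 7, 8, 9, 10, 11, 12}
Step 19: union(10, 4) -> already same set; set of 10 now {0, 2, 3, 4, 5, 6, 7, 8, 9, 10, 11, 12}
Set of 9: {0, 2, 3, 4, 5, 6, 7, 8, 9, 10, 11, 12}; 1 is not a member.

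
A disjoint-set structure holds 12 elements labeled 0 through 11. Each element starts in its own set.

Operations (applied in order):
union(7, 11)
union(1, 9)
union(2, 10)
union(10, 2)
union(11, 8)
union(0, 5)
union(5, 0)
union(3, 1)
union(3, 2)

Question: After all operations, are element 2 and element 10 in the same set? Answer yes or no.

Step 1: union(7, 11) -> merged; set of 7 now {7, 11}
Step 2: union(1, 9) -> merged; set of 1 now {1, 9}
Step 3: union(2, 10) -> merged; set of 2 now {2, 10}
Step 4: union(10, 2) -> already same set; set of 10 now {2, 10}
Step 5: union(11, 8) -> merged; set of 11 now {7, 8, 11}
Step 6: union(0, 5) -> merged; set of 0 now {0, 5}
Step 7: union(5, 0) -> already same set; set of 5 now {0, 5}
Step 8: union(3, 1) -> merged; set of 3 now {1, 3, 9}
Step 9: union(3, 2) -> merged; set of 3 now {1, 2, 3, 9, 10}
Set of 2: {1, 2, 3, 9, 10}; 10 is a member.

Answer: yes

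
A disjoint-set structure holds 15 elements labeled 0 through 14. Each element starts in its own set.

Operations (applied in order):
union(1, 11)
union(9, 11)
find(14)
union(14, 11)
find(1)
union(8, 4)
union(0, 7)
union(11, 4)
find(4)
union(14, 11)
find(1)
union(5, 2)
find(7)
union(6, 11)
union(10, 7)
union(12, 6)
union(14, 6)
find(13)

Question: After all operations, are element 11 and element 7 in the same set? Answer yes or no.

Step 1: union(1, 11) -> merged; set of 1 now {1, 11}
Step 2: union(9, 11) -> merged; set of 9 now {1, 9, 11}
Step 3: find(14) -> no change; set of 14 is {14}
Step 4: union(14, 11) -> merged; set of 14 now {1, 9, 11, 14}
Step 5: find(1) -> no change; set of 1 is {1, 9, 11, 14}
Step 6: union(8, 4) -> merged; set of 8 now {4, 8}
Step 7: union(0, 7) -> merged; set of 0 now {0, 7}
Step 8: union(11, 4) -> merged; set of 11 now {1, 4, 8, 9, 11, 14}
Step 9: find(4) -> no change; set of 4 is {1, 4, 8, 9, 11, 14}
Step 10: union(14, 11) -> already same set; set of 14 now {1, 4, 8, 9, 11, 14}
Step 11: find(1) -> no change; set of 1 is {1, 4, 8, 9, 11, 14}
Step 12: union(5, 2) -> merged; set of 5 now {2, 5}
Step 13: find(7) -> no change; set of 7 is {0, 7}
Step 14: union(6, 11) -> merged; set of 6 now {1, 4, 6, 8, 9, 11, 14}
Step 15: union(10, 7) -> merged; set of 10 now {0, 7, 10}
Step 16: union(12, 6) -> merged; set of 12 now {1, 4, 6, 8, 9, 11, 12, 14}
Step 17: union(14, 6) -> already same set; set of 14 now {1, 4, 6, 8, 9, 11, 12, 14}
Step 18: find(13) -> no change; set of 13 is {13}
Set of 11: {1, 4, 6, 8, 9, 11, 12, 14}; 7 is not a member.

Answer: no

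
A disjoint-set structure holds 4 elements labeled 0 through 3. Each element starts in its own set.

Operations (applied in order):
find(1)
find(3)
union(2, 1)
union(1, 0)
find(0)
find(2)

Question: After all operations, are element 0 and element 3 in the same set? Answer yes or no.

Answer: no

Derivation:
Step 1: find(1) -> no change; set of 1 is {1}
Step 2: find(3) -> no change; set of 3 is {3}
Step 3: union(2, 1) -> merged; set of 2 now {1, 2}
Step 4: union(1, 0) -> merged; set of 1 now {0, 1, 2}
Step 5: find(0) -> no change; set of 0 is {0, 1, 2}
Step 6: find(2) -> no change; set of 2 is {0, 1, 2}
Set of 0: {0, 1, 2}; 3 is not a member.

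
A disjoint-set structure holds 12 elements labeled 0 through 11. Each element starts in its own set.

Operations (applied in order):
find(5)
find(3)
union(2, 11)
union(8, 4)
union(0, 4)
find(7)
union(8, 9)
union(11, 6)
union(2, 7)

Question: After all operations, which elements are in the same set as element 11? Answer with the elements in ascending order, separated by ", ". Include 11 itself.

Answer: 2, 6, 7, 11

Derivation:
Step 1: find(5) -> no change; set of 5 is {5}
Step 2: find(3) -> no change; set of 3 is {3}
Step 3: union(2, 11) -> merged; set of 2 now {2, 11}
Step 4: union(8, 4) -> merged; set of 8 now {4, 8}
Step 5: union(0, 4) -> merged; set of 0 now {0, 4, 8}
Step 6: find(7) -> no change; set of 7 is {7}
Step 7: union(8, 9) -> merged; set of 8 now {0, 4, 8, 9}
Step 8: union(11, 6) -> merged; set of 11 now {2, 6, 11}
Step 9: union(2, 7) -> merged; set of 2 now {2, 6, 7, 11}
Component of 11: {2, 6, 7, 11}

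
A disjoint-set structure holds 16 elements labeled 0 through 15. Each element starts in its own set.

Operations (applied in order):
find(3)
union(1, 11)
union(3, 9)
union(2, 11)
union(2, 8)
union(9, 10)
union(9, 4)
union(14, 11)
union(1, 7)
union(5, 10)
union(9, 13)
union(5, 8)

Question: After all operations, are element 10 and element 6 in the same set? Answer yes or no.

Step 1: find(3) -> no change; set of 3 is {3}
Step 2: union(1, 11) -> merged; set of 1 now {1, 11}
Step 3: union(3, 9) -> merged; set of 3 now {3, 9}
Step 4: union(2, 11) -> merged; set of 2 now {1, 2, 11}
Step 5: union(2, 8) -> merged; set of 2 now {1, 2, 8, 11}
Step 6: union(9, 10) -> merged; set of 9 now {3, 9, 10}
Step 7: union(9, 4) -> merged; set of 9 now {3, 4, 9, 10}
Step 8: union(14, 11) -> merged; set of 14 now {1, 2, 8, 11, 14}
Step 9: union(1, 7) -> merged; set of 1 now {1, 2, 7, 8, 11, 14}
Step 10: union(5, 10) -> merged; set of 5 now {3, 4, 5, 9, 10}
Step 11: union(9, 13) -> merged; set of 9 now {3, 4, 5, 9, 10, 13}
Step 12: union(5, 8) -> merged; set of 5 now {1, 2, 3, 4, 5, 7, 8, 9, 10, 11, 13, 14}
Set of 10: {1, 2, 3, 4, 5, 7, 8, 9, 10, 11, 13, 14}; 6 is not a member.

Answer: no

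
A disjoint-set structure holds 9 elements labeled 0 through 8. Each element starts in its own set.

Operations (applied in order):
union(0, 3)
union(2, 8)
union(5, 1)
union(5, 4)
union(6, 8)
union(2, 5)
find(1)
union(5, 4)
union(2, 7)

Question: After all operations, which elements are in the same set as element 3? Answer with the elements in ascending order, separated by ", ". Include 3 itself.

Answer: 0, 3

Derivation:
Step 1: union(0, 3) -> merged; set of 0 now {0, 3}
Step 2: union(2, 8) -> merged; set of 2 now {2, 8}
Step 3: union(5, 1) -> merged; set of 5 now {1, 5}
Step 4: union(5, 4) -> merged; set of 5 now {1, 4, 5}
Step 5: union(6, 8) -> merged; set of 6 now {2, 6, 8}
Step 6: union(2, 5) -> merged; set of 2 now {1, 2, 4, 5, 6, 8}
Step 7: find(1) -> no change; set of 1 is {1, 2, 4, 5, 6, 8}
Step 8: union(5, 4) -> already same set; set of 5 now {1, 2, 4, 5, 6, 8}
Step 9: union(2, 7) -> merged; set of 2 now {1, 2, 4, 5, 6, 7, 8}
Component of 3: {0, 3}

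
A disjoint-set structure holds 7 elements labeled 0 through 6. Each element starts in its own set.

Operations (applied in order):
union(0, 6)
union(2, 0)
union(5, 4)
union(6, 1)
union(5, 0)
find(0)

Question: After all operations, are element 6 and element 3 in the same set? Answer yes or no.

Answer: no

Derivation:
Step 1: union(0, 6) -> merged; set of 0 now {0, 6}
Step 2: union(2, 0) -> merged; set of 2 now {0, 2, 6}
Step 3: union(5, 4) -> merged; set of 5 now {4, 5}
Step 4: union(6, 1) -> merged; set of 6 now {0, 1, 2, 6}
Step 5: union(5, 0) -> merged; set of 5 now {0, 1, 2, 4, 5, 6}
Step 6: find(0) -> no change; set of 0 is {0, 1, 2, 4, 5, 6}
Set of 6: {0, 1, 2, 4, 5, 6}; 3 is not a member.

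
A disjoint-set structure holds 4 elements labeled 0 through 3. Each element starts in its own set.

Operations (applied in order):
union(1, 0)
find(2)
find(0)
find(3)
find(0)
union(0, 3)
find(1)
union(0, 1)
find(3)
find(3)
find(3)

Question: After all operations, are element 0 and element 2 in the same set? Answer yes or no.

Answer: no

Derivation:
Step 1: union(1, 0) -> merged; set of 1 now {0, 1}
Step 2: find(2) -> no change; set of 2 is {2}
Step 3: find(0) -> no change; set of 0 is {0, 1}
Step 4: find(3) -> no change; set of 3 is {3}
Step 5: find(0) -> no change; set of 0 is {0, 1}
Step 6: union(0, 3) -> merged; set of 0 now {0, 1, 3}
Step 7: find(1) -> no change; set of 1 is {0, 1, 3}
Step 8: union(0, 1) -> already same set; set of 0 now {0, 1, 3}
Step 9: find(3) -> no change; set of 3 is {0, 1, 3}
Step 10: find(3) -> no change; set of 3 is {0, 1, 3}
Step 11: find(3) -> no change; set of 3 is {0, 1, 3}
Set of 0: {0, 1, 3}; 2 is not a member.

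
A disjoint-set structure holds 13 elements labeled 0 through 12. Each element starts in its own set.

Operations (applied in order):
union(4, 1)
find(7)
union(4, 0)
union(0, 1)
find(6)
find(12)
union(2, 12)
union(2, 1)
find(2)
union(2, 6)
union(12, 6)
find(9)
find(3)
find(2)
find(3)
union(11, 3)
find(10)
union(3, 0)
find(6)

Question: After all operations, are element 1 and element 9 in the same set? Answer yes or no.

Step 1: union(4, 1) -> merged; set of 4 now {1, 4}
Step 2: find(7) -> no change; set of 7 is {7}
Step 3: union(4, 0) -> merged; set of 4 now {0, 1, 4}
Step 4: union(0, 1) -> already same set; set of 0 now {0, 1, 4}
Step 5: find(6) -> no change; set of 6 is {6}
Step 6: find(12) -> no change; set of 12 is {12}
Step 7: union(2, 12) -> merged; set of 2 now {2, 12}
Step 8: union(2, 1) -> merged; set of 2 now {0, 1, 2, 4, 12}
Step 9: find(2) -> no change; set of 2 is {0, 1, 2, 4, 12}
Step 10: union(2, 6) -> merged; set of 2 now {0, 1, 2, 4, 6, 12}
Step 11: union(12, 6) -> already same set; set of 12 now {0, 1, 2, 4, 6, 12}
Step 12: find(9) -> no change; set of 9 is {9}
Step 13: find(3) -> no change; set of 3 is {3}
Step 14: find(2) -> no change; set of 2 is {0, 1, 2, 4, 6, 12}
Step 15: find(3) -> no change; set of 3 is {3}
Step 16: union(11, 3) -> merged; set of 11 now {3, 11}
Step 17: find(10) -> no change; set of 10 is {10}
Step 18: union(3, 0) -> merged; set of 3 now {0, 1, 2, 3, 4, 6, 11, 12}
Step 19: find(6) -> no change; set of 6 is {0, 1, 2, 3, 4, 6, 11, 12}
Set of 1: {0, 1, 2, 3, 4, 6, 11, 12}; 9 is not a member.

Answer: no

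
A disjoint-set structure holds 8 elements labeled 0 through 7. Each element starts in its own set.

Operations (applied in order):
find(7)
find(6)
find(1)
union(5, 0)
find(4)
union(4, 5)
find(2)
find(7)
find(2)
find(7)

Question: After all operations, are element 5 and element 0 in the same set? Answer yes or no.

Step 1: find(7) -> no change; set of 7 is {7}
Step 2: find(6) -> no change; set of 6 is {6}
Step 3: find(1) -> no change; set of 1 is {1}
Step 4: union(5, 0) -> merged; set of 5 now {0, 5}
Step 5: find(4) -> no change; set of 4 is {4}
Step 6: union(4, 5) -> merged; set of 4 now {0, 4, 5}
Step 7: find(2) -> no change; set of 2 is {2}
Step 8: find(7) -> no change; set of 7 is {7}
Step 9: find(2) -> no change; set of 2 is {2}
Step 10: find(7) -> no change; set of 7 is {7}
Set of 5: {0, 4, 5}; 0 is a member.

Answer: yes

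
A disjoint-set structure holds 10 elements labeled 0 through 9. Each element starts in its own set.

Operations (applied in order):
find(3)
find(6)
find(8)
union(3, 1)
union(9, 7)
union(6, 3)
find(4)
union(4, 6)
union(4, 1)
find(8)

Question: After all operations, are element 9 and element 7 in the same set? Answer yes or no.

Step 1: find(3) -> no change; set of 3 is {3}
Step 2: find(6) -> no change; set of 6 is {6}
Step 3: find(8) -> no change; set of 8 is {8}
Step 4: union(3, 1) -> merged; set of 3 now {1, 3}
Step 5: union(9, 7) -> merged; set of 9 now {7, 9}
Step 6: union(6, 3) -> merged; set of 6 now {1, 3, 6}
Step 7: find(4) -> no change; set of 4 is {4}
Step 8: union(4, 6) -> merged; set of 4 now {1, 3, 4, 6}
Step 9: union(4, 1) -> already same set; set of 4 now {1, 3, 4, 6}
Step 10: find(8) -> no change; set of 8 is {8}
Set of 9: {7, 9}; 7 is a member.

Answer: yes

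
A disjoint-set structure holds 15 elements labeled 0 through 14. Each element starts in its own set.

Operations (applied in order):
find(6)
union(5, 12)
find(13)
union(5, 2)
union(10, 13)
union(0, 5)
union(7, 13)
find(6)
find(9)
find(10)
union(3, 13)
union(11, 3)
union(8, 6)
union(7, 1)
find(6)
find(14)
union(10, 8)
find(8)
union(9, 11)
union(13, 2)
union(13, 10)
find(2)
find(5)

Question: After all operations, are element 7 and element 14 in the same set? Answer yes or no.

Step 1: find(6) -> no change; set of 6 is {6}
Step 2: union(5, 12) -> merged; set of 5 now {5, 12}
Step 3: find(13) -> no change; set of 13 is {13}
Step 4: union(5, 2) -> merged; set of 5 now {2, 5, 12}
Step 5: union(10, 13) -> merged; set of 10 now {10, 13}
Step 6: union(0, 5) -> merged; set of 0 now {0, 2, 5, 12}
Step 7: union(7, 13) -> merged; set of 7 now {7, 10, 13}
Step 8: find(6) -> no change; set of 6 is {6}
Step 9: find(9) -> no change; set of 9 is {9}
Step 10: find(10) -> no change; set of 10 is {7, 10, 13}
Step 11: union(3, 13) -> merged; set of 3 now {3, 7, 10, 13}
Step 12: union(11, 3) -> merged; set of 11 now {3, 7, 10, 11, 13}
Step 13: union(8, 6) -> merged; set of 8 now {6, 8}
Step 14: union(7, 1) -> merged; set of 7 now {1, 3, 7, 10, 11, 13}
Step 15: find(6) -> no change; set of 6 is {6, 8}
Step 16: find(14) -> no change; set of 14 is {14}
Step 17: union(10, 8) -> merged; set of 10 now {1, 3, 6, 7, 8, 10, 11, 13}
Step 18: find(8) -> no change; set of 8 is {1, 3, 6, 7, 8, 10, 11, 13}
Step 19: union(9, 11) -> merged; set of 9 now {1, 3, 6, 7, 8, 9, 10, 11, 13}
Step 20: union(13, 2) -> merged; set of 13 now {0, 1, 2, 3, 5, 6, 7, 8, 9, 10, 11, 12, 13}
Step 21: union(13, 10) -> already same set; set of 13 now {0, 1, 2, 3, 5, 6, 7, 8, 9, 10, 11, 12, 13}
Step 22: find(2) -> no change; set of 2 is {0, 1, 2, 3, 5, 6, 7, 8, 9, 10, 11, 12, 13}
Step 23: find(5) -> no change; set of 5 is {0, 1, 2, 3, 5, 6, 7, 8, 9, 10, 11, 12, 13}
Set of 7: {0, 1, 2, 3, 5, 6, 7, 8, 9, 10, 11, 12, 13}; 14 is not a member.

Answer: no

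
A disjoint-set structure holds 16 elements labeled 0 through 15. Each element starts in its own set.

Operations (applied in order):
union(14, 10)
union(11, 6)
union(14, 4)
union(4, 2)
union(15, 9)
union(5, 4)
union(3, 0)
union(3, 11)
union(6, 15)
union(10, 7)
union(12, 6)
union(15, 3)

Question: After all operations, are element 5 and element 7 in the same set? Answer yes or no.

Step 1: union(14, 10) -> merged; set of 14 now {10, 14}
Step 2: union(11, 6) -> merged; set of 11 now {6, 11}
Step 3: union(14, 4) -> merged; set of 14 now {4, 10, 14}
Step 4: union(4, 2) -> merged; set of 4 now {2, 4, 10, 14}
Step 5: union(15, 9) -> merged; set of 15 now {9, 15}
Step 6: union(5, 4) -> merged; set of 5 now {2, 4, 5, 10, 14}
Step 7: union(3, 0) -> merged; set of 3 now {0, 3}
Step 8: union(3, 11) -> merged; set of 3 now {0, 3, 6, 11}
Step 9: union(6, 15) -> merged; set of 6 now {0, 3, 6, 9, 11, 15}
Step 10: union(10, 7) -> merged; set of 10 now {2, 4, 5, 7, 10, 14}
Step 11: union(12, 6) -> merged; set of 12 now {0, 3, 6, 9, 11, 12, 15}
Step 12: union(15, 3) -> already same set; set of 15 now {0, 3, 6, 9, 11, 12, 15}
Set of 5: {2, 4, 5, 7, 10, 14}; 7 is a member.

Answer: yes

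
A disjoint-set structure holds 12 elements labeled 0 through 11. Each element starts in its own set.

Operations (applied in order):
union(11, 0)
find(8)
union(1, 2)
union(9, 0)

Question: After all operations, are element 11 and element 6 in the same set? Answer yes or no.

Step 1: union(11, 0) -> merged; set of 11 now {0, 11}
Step 2: find(8) -> no change; set of 8 is {8}
Step 3: union(1, 2) -> merged; set of 1 now {1, 2}
Step 4: union(9, 0) -> merged; set of 9 now {0, 9, 11}
Set of 11: {0, 9, 11}; 6 is not a member.

Answer: no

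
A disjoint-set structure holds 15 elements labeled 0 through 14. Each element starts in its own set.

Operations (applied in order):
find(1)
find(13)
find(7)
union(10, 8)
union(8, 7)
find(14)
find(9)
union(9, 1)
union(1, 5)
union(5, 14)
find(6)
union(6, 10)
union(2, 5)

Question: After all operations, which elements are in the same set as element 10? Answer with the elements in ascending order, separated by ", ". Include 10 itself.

Step 1: find(1) -> no change; set of 1 is {1}
Step 2: find(13) -> no change; set of 13 is {13}
Step 3: find(7) -> no change; set of 7 is {7}
Step 4: union(10, 8) -> merged; set of 10 now {8, 10}
Step 5: union(8, 7) -> merged; set of 8 now {7, 8, 10}
Step 6: find(14) -> no change; set of 14 is {14}
Step 7: find(9) -> no change; set of 9 is {9}
Step 8: union(9, 1) -> merged; set of 9 now {1, 9}
Step 9: union(1, 5) -> merged; set of 1 now {1, 5, 9}
Step 10: union(5, 14) -> merged; set of 5 now {1, 5, 9, 14}
Step 11: find(6) -> no change; set of 6 is {6}
Step 12: union(6, 10) -> merged; set of 6 now {6, 7, 8, 10}
Step 13: union(2, 5) -> merged; set of 2 now {1, 2, 5, 9, 14}
Component of 10: {6, 7, 8, 10}

Answer: 6, 7, 8, 10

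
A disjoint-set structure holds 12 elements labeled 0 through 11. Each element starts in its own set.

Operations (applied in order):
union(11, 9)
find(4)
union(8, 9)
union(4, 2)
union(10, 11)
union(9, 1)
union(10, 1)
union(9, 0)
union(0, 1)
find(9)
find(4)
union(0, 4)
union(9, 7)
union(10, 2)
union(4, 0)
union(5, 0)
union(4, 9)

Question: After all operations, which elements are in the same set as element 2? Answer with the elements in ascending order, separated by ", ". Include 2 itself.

Step 1: union(11, 9) -> merged; set of 11 now {9, 11}
Step 2: find(4) -> no change; set of 4 is {4}
Step 3: union(8, 9) -> merged; set of 8 now {8, 9, 11}
Step 4: union(4, 2) -> merged; set of 4 now {2, 4}
Step 5: union(10, 11) -> merged; set of 10 now {8, 9, 10, 11}
Step 6: union(9, 1) -> merged; set of 9 now {1, 8, 9, 10, 11}
Step 7: union(10, 1) -> already same set; set of 10 now {1, 8, 9, 10, 11}
Step 8: union(9, 0) -> merged; set of 9 now {0, 1, 8, 9, 10, 11}
Step 9: union(0, 1) -> already same set; set of 0 now {0, 1, 8, 9, 10, 11}
Step 10: find(9) -> no change; set of 9 is {0, 1, 8, 9, 10, 11}
Step 11: find(4) -> no change; set of 4 is {2, 4}
Step 12: union(0, 4) -> merged; set of 0 now {0, 1, 2, 4, 8, 9, 10, 11}
Step 13: union(9, 7) -> merged; set of 9 now {0, 1, 2, 4, 7, 8, 9, 10, 11}
Step 14: union(10, 2) -> already same set; set of 10 now {0, 1, 2, 4, 7, 8, 9, 10, 11}
Step 15: union(4, 0) -> already same set; set of 4 now {0, 1, 2, 4, 7, 8, 9, 10, 11}
Step 16: union(5, 0) -> merged; set of 5 now {0, 1, 2, 4, 5, 7, 8, 9, 10, 11}
Step 17: union(4, 9) -> already same set; set of 4 now {0, 1, 2, 4, 5, 7, 8, 9, 10, 11}
Component of 2: {0, 1, 2, 4, 5, 7, 8, 9, 10, 11}

Answer: 0, 1, 2, 4, 5, 7, 8, 9, 10, 11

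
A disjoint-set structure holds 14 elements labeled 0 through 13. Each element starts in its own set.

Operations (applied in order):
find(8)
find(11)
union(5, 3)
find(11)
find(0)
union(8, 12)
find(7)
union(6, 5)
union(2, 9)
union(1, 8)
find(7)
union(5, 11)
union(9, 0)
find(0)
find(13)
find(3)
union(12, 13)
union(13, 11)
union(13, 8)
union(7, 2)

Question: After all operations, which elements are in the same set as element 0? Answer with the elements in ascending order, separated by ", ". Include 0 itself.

Answer: 0, 2, 7, 9

Derivation:
Step 1: find(8) -> no change; set of 8 is {8}
Step 2: find(11) -> no change; set of 11 is {11}
Step 3: union(5, 3) -> merged; set of 5 now {3, 5}
Step 4: find(11) -> no change; set of 11 is {11}
Step 5: find(0) -> no change; set of 0 is {0}
Step 6: union(8, 12) -> merged; set of 8 now {8, 12}
Step 7: find(7) -> no change; set of 7 is {7}
Step 8: union(6, 5) -> merged; set of 6 now {3, 5, 6}
Step 9: union(2, 9) -> merged; set of 2 now {2, 9}
Step 10: union(1, 8) -> merged; set of 1 now {1, 8, 12}
Step 11: find(7) -> no change; set of 7 is {7}
Step 12: union(5, 11) -> merged; set of 5 now {3, 5, 6, 11}
Step 13: union(9, 0) -> merged; set of 9 now {0, 2, 9}
Step 14: find(0) -> no change; set of 0 is {0, 2, 9}
Step 15: find(13) -> no change; set of 13 is {13}
Step 16: find(3) -> no change; set of 3 is {3, 5, 6, 11}
Step 17: union(12, 13) -> merged; set of 12 now {1, 8, 12, 13}
Step 18: union(13, 11) -> merged; set of 13 now {1, 3, 5, 6, 8, 11, 12, 13}
Step 19: union(13, 8) -> already same set; set of 13 now {1, 3, 5, 6, 8, 11, 12, 13}
Step 20: union(7, 2) -> merged; set of 7 now {0, 2, 7, 9}
Component of 0: {0, 2, 7, 9}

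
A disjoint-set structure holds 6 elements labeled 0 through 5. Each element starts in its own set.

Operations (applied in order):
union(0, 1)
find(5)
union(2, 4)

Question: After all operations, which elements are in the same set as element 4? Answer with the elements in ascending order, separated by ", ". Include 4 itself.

Answer: 2, 4

Derivation:
Step 1: union(0, 1) -> merged; set of 0 now {0, 1}
Step 2: find(5) -> no change; set of 5 is {5}
Step 3: union(2, 4) -> merged; set of 2 now {2, 4}
Component of 4: {2, 4}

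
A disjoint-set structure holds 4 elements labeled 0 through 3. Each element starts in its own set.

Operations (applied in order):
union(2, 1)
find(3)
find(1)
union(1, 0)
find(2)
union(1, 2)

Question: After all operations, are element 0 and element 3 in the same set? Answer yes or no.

Answer: no

Derivation:
Step 1: union(2, 1) -> merged; set of 2 now {1, 2}
Step 2: find(3) -> no change; set of 3 is {3}
Step 3: find(1) -> no change; set of 1 is {1, 2}
Step 4: union(1, 0) -> merged; set of 1 now {0, 1, 2}
Step 5: find(2) -> no change; set of 2 is {0, 1, 2}
Step 6: union(1, 2) -> already same set; set of 1 now {0, 1, 2}
Set of 0: {0, 1, 2}; 3 is not a member.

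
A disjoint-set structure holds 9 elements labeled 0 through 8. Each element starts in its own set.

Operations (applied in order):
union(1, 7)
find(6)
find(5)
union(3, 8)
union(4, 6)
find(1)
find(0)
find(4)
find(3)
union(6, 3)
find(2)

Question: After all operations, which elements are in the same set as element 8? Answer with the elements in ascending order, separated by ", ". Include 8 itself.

Answer: 3, 4, 6, 8

Derivation:
Step 1: union(1, 7) -> merged; set of 1 now {1, 7}
Step 2: find(6) -> no change; set of 6 is {6}
Step 3: find(5) -> no change; set of 5 is {5}
Step 4: union(3, 8) -> merged; set of 3 now {3, 8}
Step 5: union(4, 6) -> merged; set of 4 now {4, 6}
Step 6: find(1) -> no change; set of 1 is {1, 7}
Step 7: find(0) -> no change; set of 0 is {0}
Step 8: find(4) -> no change; set of 4 is {4, 6}
Step 9: find(3) -> no change; set of 3 is {3, 8}
Step 10: union(6, 3) -> merged; set of 6 now {3, 4, 6, 8}
Step 11: find(2) -> no change; set of 2 is {2}
Component of 8: {3, 4, 6, 8}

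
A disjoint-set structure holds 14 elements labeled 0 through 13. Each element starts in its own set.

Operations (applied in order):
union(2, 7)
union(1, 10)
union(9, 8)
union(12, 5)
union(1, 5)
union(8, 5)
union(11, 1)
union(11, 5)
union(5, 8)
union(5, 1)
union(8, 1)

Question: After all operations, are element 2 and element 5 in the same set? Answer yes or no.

Step 1: union(2, 7) -> merged; set of 2 now {2, 7}
Step 2: union(1, 10) -> merged; set of 1 now {1, 10}
Step 3: union(9, 8) -> merged; set of 9 now {8, 9}
Step 4: union(12, 5) -> merged; set of 12 now {5, 12}
Step 5: union(1, 5) -> merged; set of 1 now {1, 5, 10, 12}
Step 6: union(8, 5) -> merged; set of 8 now {1, 5, 8, 9, 10, 12}
Step 7: union(11, 1) -> merged; set of 11 now {1, 5, 8, 9, 10, 11, 12}
Step 8: union(11, 5) -> already same set; set of 11 now {1, 5, 8, 9, 10, 11, 12}
Step 9: union(5, 8) -> already same set; set of 5 now {1, 5, 8, 9, 10, 11, 12}
Step 10: union(5, 1) -> already same set; set of 5 now {1, 5, 8, 9, 10, 11, 12}
Step 11: union(8, 1) -> already same set; set of 8 now {1, 5, 8, 9, 10, 11, 12}
Set of 2: {2, 7}; 5 is not a member.

Answer: no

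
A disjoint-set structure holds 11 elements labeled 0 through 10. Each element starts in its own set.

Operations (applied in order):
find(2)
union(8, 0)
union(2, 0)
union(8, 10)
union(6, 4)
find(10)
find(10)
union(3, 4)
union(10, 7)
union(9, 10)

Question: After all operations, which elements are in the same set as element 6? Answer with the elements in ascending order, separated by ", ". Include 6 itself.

Step 1: find(2) -> no change; set of 2 is {2}
Step 2: union(8, 0) -> merged; set of 8 now {0, 8}
Step 3: union(2, 0) -> merged; set of 2 now {0, 2, 8}
Step 4: union(8, 10) -> merged; set of 8 now {0, 2, 8, 10}
Step 5: union(6, 4) -> merged; set of 6 now {4, 6}
Step 6: find(10) -> no change; set of 10 is {0, 2, 8, 10}
Step 7: find(10) -> no change; set of 10 is {0, 2, 8, 10}
Step 8: union(3, 4) -> merged; set of 3 now {3, 4, 6}
Step 9: union(10, 7) -> merged; set of 10 now {0, 2, 7, 8, 10}
Step 10: union(9, 10) -> merged; set of 9 now {0, 2, 7, 8, 9, 10}
Component of 6: {3, 4, 6}

Answer: 3, 4, 6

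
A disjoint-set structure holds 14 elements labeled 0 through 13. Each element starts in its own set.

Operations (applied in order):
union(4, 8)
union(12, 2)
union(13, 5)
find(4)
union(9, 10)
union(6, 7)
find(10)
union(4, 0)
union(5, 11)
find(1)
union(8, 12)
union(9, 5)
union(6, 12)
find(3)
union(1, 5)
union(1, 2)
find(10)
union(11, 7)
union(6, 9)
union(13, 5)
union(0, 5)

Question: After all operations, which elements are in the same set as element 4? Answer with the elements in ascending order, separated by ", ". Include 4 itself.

Step 1: union(4, 8) -> merged; set of 4 now {4, 8}
Step 2: union(12, 2) -> merged; set of 12 now {2, 12}
Step 3: union(13, 5) -> merged; set of 13 now {5, 13}
Step 4: find(4) -> no change; set of 4 is {4, 8}
Step 5: union(9, 10) -> merged; set of 9 now {9, 10}
Step 6: union(6, 7) -> merged; set of 6 now {6, 7}
Step 7: find(10) -> no change; set of 10 is {9, 10}
Step 8: union(4, 0) -> merged; set of 4 now {0, 4, 8}
Step 9: union(5, 11) -> merged; set of 5 now {5, 11, 13}
Step 10: find(1) -> no change; set of 1 is {1}
Step 11: union(8, 12) -> merged; set of 8 now {0, 2, 4, 8, 12}
Step 12: union(9, 5) -> merged; set of 9 now {5, 9, 10, 11, 13}
Step 13: union(6, 12) -> merged; set of 6 now {0, 2, 4, 6, 7, 8, 12}
Step 14: find(3) -> no change; set of 3 is {3}
Step 15: union(1, 5) -> merged; set of 1 now {1, 5, 9, 10, 11, 13}
Step 16: union(1, 2) -> merged; set of 1 now {0, 1, 2, 4, 5, 6, 7, 8, 9, 10, 11, 12, 13}
Step 17: find(10) -> no change; set of 10 is {0, 1, 2, 4, 5, 6, 7, 8, 9, 10, 11, 12, 13}
Step 18: union(11, 7) -> already same set; set of 11 now {0, 1, 2, 4, 5, 6, 7, 8, 9, 10, 11, 12, 13}
Step 19: union(6, 9) -> already same set; set of 6 now {0, 1, 2, 4, 5, 6, 7, 8, 9, 10, 11, 12, 13}
Step 20: union(13, 5) -> already same set; set of 13 now {0, 1, 2, 4, 5, 6, 7, 8, 9, 10, 11, 12, 13}
Step 21: union(0, 5) -> already same set; set of 0 now {0, 1, 2, 4, 5, 6, 7, 8, 9, 10, 11, 12, 13}
Component of 4: {0, 1, 2, 4, 5, 6, 7, 8, 9, 10, 11, 12, 13}

Answer: 0, 1, 2, 4, 5, 6, 7, 8, 9, 10, 11, 12, 13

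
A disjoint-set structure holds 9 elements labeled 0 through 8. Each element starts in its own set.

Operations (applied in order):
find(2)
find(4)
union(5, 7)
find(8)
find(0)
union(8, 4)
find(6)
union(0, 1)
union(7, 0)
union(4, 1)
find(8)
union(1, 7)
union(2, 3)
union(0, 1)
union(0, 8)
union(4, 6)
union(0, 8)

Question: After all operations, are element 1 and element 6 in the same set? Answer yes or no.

Answer: yes

Derivation:
Step 1: find(2) -> no change; set of 2 is {2}
Step 2: find(4) -> no change; set of 4 is {4}
Step 3: union(5, 7) -> merged; set of 5 now {5, 7}
Step 4: find(8) -> no change; set of 8 is {8}
Step 5: find(0) -> no change; set of 0 is {0}
Step 6: union(8, 4) -> merged; set of 8 now {4, 8}
Step 7: find(6) -> no change; set of 6 is {6}
Step 8: union(0, 1) -> merged; set of 0 now {0, 1}
Step 9: union(7, 0) -> merged; set of 7 now {0, 1, 5, 7}
Step 10: union(4, 1) -> merged; set of 4 now {0, 1, 4, 5, 7, 8}
Step 11: find(8) -> no change; set of 8 is {0, 1, 4, 5, 7, 8}
Step 12: union(1, 7) -> already same set; set of 1 now {0, 1, 4, 5, 7, 8}
Step 13: union(2, 3) -> merged; set of 2 now {2, 3}
Step 14: union(0, 1) -> already same set; set of 0 now {0, 1, 4, 5, 7, 8}
Step 15: union(0, 8) -> already same set; set of 0 now {0, 1, 4, 5, 7, 8}
Step 16: union(4, 6) -> merged; set of 4 now {0, 1, 4, 5, 6, 7, 8}
Step 17: union(0, 8) -> already same set; set of 0 now {0, 1, 4, 5, 6, 7, 8}
Set of 1: {0, 1, 4, 5, 6, 7, 8}; 6 is a member.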